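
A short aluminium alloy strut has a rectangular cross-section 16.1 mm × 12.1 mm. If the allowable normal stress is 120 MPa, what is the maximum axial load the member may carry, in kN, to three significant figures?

A = 194.8 mm².
P_max = σ_allow · A = 120 · 194.8 = 23380 N = 23.38 kN.

23.4 kN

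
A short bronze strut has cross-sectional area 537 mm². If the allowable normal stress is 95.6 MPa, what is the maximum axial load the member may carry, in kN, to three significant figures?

P_max = σ_allow · A = 95.6 · 537 = 51340 N = 51.34 kN.

51.3 kN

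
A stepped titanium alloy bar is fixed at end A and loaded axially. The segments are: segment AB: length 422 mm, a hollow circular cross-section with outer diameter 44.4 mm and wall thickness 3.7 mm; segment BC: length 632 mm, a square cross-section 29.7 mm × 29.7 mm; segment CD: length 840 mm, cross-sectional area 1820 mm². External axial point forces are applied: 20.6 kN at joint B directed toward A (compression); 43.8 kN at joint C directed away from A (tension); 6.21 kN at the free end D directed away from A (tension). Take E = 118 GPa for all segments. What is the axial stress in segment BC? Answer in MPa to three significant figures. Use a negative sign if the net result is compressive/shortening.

Internal axial forces (sectioning from the free end, tension +): N_CD = 6.21 kN, N_BC = 50.01 kN, N_AB = 29.41 kN.
A_BC = 882.1 mm².
σ_BC = N_BC/A_BC = 50010/882.1 = 56.69 MPa.

56.7 MPa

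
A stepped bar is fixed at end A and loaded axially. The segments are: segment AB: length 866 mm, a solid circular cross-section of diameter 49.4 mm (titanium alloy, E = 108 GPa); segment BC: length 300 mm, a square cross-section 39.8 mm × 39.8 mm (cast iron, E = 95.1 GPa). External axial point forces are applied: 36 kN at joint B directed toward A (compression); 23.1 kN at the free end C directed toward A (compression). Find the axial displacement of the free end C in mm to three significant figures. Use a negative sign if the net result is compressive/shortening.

-0.293 mm

Internal axial forces (sectioning from the free end, tension +): N_BC = -23.1 kN, N_AB = -59.1 kN.
A_AB = 1917 mm².
A_BC = 1584 mm².
δ_AB = -59100·866/(1917·108000) = -0.2473 mm
δ_BC = -23100·300/(1584·95100) = -0.046 mm
δ = Σδ_i = -0.2933 mm.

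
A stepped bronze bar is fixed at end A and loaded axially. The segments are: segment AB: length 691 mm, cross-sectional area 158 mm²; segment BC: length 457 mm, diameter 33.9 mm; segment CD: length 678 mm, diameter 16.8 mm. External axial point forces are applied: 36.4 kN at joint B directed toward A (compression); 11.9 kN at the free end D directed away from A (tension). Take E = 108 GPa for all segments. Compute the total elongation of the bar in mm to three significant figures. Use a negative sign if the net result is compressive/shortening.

-0.599 mm

Internal axial forces (sectioning from the free end, tension +): N_CD = 11.9 kN, N_BC = 11.9 kN, N_AB = -24.5 kN.
A_BC = 902.6 mm².
A_CD = 221.7 mm².
δ_AB = -24500·691/(158·108000) = -0.9921 mm
δ_BC = 11900·457/(902.6·108000) = 0.05579 mm
δ_CD = 11900·678/(221.7·108000) = 0.337 mm
δ = Σδ_i = -0.5993 mm.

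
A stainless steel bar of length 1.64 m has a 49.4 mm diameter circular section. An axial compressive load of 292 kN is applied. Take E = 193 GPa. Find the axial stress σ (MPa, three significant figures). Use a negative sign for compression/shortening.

-152 MPa

A = 1917 mm².
σ = N/A = -292000/1917 = -152.3 MPa.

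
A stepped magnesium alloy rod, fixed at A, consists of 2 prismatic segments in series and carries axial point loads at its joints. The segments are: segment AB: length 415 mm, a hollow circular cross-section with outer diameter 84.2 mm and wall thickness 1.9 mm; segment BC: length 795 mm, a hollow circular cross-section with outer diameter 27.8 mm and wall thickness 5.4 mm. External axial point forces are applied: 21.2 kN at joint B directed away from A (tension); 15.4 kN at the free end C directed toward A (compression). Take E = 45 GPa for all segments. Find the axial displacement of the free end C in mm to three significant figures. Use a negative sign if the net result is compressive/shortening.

-0.607 mm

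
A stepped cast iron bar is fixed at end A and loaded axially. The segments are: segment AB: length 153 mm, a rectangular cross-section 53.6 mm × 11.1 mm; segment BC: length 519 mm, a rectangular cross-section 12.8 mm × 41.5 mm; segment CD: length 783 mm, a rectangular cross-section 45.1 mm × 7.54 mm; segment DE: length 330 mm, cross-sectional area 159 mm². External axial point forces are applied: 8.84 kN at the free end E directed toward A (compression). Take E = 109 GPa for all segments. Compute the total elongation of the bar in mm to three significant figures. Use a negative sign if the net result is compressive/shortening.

-0.455 mm

Internal axial forces (sectioning from the free end, tension +): N_DE = -8.84 kN, N_CD = -8.84 kN, N_BC = -8.84 kN, N_AB = -8.84 kN.
A_AB = 595 mm².
A_BC = 531.2 mm².
A_CD = 340.1 mm².
δ_AB = -8840·153/(595·109000) = -0.02086 mm
δ_BC = -8840·519/(531.2·109000) = -0.07924 mm
δ_CD = -8840·783/(340.1·109000) = -0.1867 mm
δ_DE = -8840·330/(159·109000) = -0.1683 mm
δ = Σδ_i = -0.4552 mm.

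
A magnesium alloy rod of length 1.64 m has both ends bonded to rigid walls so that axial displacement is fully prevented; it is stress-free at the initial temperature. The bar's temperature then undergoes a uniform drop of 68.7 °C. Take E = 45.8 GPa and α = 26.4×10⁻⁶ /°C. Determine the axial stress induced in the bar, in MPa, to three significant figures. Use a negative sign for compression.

Free thermal expansion αLΔT = 26.4e-6 · 1640 · -68.7 = -2.974 mm.
The walls impose strain ε = −(-2.974)/1640 = 1.8137e-03; σ = Eε = 45800 · 1.8137e-03 = 83.07 MPa.

83.1 MPa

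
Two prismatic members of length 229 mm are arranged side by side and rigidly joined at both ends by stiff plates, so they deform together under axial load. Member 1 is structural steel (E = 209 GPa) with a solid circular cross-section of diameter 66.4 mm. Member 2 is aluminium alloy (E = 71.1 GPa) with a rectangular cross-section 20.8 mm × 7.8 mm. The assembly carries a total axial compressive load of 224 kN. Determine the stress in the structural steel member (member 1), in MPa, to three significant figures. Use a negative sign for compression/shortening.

-63.7 MPa

A_1 = 3463 mm².
A_2 = 162.2 mm².
Equal strain + equilibrium ⇒ each member carries load in proportion to AE: A₁E₁ = 723700000 N, A₂E₂ = 11540000 N, ΣAE = 735300000 N.
σ₁ = P·E₁/ΣAE = -224000·209000/735300000 = -63.67 MPa.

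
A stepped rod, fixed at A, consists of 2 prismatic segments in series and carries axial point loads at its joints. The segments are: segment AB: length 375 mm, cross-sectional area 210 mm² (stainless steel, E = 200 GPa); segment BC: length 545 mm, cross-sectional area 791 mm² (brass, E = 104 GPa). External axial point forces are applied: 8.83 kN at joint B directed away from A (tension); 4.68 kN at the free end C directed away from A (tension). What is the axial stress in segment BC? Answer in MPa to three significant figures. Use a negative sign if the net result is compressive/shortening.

5.92 MPa

Internal axial forces (sectioning from the free end, tension +): N_BC = 4.68 kN, N_AB = 13.51 kN.
σ_BC = N_BC/A_BC = 4680/791 = 5.917 MPa.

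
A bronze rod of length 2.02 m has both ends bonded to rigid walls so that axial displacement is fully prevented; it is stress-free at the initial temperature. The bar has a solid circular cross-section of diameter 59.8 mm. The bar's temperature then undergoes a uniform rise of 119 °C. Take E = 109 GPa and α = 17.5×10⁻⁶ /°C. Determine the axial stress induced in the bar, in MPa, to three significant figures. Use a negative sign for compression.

-227 MPa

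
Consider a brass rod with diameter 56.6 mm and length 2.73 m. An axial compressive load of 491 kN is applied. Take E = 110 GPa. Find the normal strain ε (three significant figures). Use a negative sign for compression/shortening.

-0.00177

A = 2516 mm².
σ = N/A = -195.1 MPa; ε = σ/E = -195.1/110000 = -1.774e-03.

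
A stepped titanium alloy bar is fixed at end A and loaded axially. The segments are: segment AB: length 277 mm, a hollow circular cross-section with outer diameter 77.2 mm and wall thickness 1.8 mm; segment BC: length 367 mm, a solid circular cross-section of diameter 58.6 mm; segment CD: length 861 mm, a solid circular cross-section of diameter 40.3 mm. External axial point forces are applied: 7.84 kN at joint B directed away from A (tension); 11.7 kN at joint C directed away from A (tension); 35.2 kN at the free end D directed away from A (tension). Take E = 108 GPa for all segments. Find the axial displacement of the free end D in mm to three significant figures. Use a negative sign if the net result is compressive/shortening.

Internal axial forces (sectioning from the free end, tension +): N_CD = 35.2 kN, N_BC = 46.9 kN, N_AB = 54.74 kN.
A_AB = 426.4 mm².
A_BC = 2697 mm².
A_CD = 1276 mm².
δ_AB = 54740·277/(426.4·108000) = 0.3293 mm
δ_BC = 46900·367/(2697·108000) = 0.05909 mm
δ_CD = 35200·861/(1276·108000) = 0.22 mm
δ = Σδ_i = 0.6084 mm.

0.608 mm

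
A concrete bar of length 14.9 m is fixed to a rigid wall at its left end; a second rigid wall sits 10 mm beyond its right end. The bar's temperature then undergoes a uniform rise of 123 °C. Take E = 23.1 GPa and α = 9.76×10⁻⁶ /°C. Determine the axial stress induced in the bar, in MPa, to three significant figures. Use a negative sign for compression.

-12.2 MPa

Free thermal expansion αLΔT = 9.76e-6 · 14900 · 123 = 17.89 mm.
The walls engage after the gap closes; constrained expansion = 17.89 − 10 = 7.887 mm.
The walls impose strain ε = −(7.887)/14900 = -5.2934e-04; σ = Eε = 23100 · -5.2934e-04 = -12.23 MPa.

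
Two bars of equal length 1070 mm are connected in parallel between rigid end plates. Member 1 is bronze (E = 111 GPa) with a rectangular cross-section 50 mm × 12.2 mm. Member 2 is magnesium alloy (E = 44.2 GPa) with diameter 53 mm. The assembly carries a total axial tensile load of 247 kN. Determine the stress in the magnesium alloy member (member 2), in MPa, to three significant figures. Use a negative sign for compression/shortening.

A_1 = 610 mm².
A_2 = 2206 mm².
Equal strain + equilibrium ⇒ each member carries load in proportion to AE: A₁E₁ = 67710000 N, A₂E₂ = 97510000 N, ΣAE = 165200000 N.
σ₂ = P·E₂/ΣAE = 247000·44200/165200000 = 66.08 MPa.

66.1 MPa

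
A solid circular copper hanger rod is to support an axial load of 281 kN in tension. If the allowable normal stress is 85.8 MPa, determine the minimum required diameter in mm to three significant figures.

Required area A ≥ P/σ_allow = 281000/85.8 = 3275 mm².
For a solid circular section, d ≥ √(4A/π) = 64.58 mm.

64.6 mm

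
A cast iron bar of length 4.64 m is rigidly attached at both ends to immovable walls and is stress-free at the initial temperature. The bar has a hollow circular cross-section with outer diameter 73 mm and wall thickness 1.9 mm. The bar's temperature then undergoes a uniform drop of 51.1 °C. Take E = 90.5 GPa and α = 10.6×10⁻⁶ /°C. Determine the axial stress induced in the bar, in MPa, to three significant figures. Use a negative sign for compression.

49.0 MPa

Free thermal expansion αLΔT = 10.6e-6 · 4640 · -51.1 = -2.513 mm.
The walls impose strain ε = −(-2.513)/4640 = 5.4166e-04; σ = Eε = 90500 · 5.4166e-04 = 49.02 MPa.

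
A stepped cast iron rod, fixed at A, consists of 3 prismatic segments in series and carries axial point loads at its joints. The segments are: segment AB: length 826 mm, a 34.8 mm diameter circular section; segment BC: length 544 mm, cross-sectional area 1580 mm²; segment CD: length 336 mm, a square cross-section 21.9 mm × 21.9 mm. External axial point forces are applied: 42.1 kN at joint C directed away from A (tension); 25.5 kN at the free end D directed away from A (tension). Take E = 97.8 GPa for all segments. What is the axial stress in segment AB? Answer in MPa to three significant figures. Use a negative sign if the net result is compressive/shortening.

71.1 MPa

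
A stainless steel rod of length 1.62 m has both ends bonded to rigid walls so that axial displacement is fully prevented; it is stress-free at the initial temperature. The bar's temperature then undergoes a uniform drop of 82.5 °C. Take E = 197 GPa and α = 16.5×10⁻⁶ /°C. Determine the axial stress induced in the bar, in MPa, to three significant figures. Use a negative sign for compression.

Free thermal expansion αLΔT = 16.5e-6 · 1620 · -82.5 = -2.205 mm.
The walls impose strain ε = −(-2.205)/1620 = 1.3612e-03; σ = Eε = 197000 · 1.3612e-03 = 268.2 MPa.

268 MPa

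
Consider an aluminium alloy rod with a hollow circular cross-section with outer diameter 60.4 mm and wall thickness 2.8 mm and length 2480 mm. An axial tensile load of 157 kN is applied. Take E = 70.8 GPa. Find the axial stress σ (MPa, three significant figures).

A = 506.7 mm².
σ = N/A = 157000/506.7 = 309.9 MPa.

310 MPa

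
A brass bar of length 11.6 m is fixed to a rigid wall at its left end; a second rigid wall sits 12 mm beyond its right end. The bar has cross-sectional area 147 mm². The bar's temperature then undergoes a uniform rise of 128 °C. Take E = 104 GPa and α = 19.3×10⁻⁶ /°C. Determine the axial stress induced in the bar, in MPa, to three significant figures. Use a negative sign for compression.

Free thermal expansion αLΔT = 19.3e-6 · 11600 · 128 = 28.66 mm.
The walls engage after the gap closes; constrained expansion = 28.66 − 12 = 16.66 mm.
The walls impose strain ε = −(16.66)/11600 = -1.4359e-03; σ = Eε = 104000 · -1.4359e-03 = -149.3 MPa.

-149 MPa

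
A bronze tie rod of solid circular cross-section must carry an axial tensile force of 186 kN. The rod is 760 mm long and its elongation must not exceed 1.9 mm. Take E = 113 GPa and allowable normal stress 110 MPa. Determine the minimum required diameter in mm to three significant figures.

46.4 mm

Required area A ≥ P/σ_allow = 186000/110 = 1691 mm².
For a solid circular section, d ≥ √(4A/π) = 46.4 mm.
Elongation limit: A ≥ PL/(Eδ_allow) = 186000·760/(113000·1.9) = 658.4 mm² ⇒ d ≥ 28.95 mm.
The stress limit governs.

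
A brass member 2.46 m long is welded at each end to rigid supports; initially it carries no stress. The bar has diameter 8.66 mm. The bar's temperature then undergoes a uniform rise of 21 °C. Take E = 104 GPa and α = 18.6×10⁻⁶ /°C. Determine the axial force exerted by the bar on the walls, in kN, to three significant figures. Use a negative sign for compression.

Free thermal expansion αLΔT = 18.6e-6 · 2460 · 21 = 0.9609 mm.
The walls impose strain ε = −(0.9609)/2460 = -3.9060e-04; σ = Eε = 104000 · -3.9060e-04 = -40.62 MPa.
Wall reaction R = σ·A = -40.62·58.9 = -2393 N = -2.393 kN.

-2.39 kN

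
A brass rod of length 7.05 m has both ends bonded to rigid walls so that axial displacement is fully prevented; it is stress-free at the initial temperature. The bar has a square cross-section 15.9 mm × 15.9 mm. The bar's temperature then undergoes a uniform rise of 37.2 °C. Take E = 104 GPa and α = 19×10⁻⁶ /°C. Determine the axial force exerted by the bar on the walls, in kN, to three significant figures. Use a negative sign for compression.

-18.6 kN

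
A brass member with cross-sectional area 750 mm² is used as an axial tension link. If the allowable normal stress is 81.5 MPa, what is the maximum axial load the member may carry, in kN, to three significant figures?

P_max = σ_allow · A = 81.5 · 750 = 61120 N = 61.12 kN.

61.1 kN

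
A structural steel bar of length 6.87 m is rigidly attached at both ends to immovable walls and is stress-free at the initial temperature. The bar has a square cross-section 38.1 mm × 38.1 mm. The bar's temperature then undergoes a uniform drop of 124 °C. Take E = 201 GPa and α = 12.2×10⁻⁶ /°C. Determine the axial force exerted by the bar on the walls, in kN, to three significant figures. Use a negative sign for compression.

441 kN

Free thermal expansion αLΔT = 12.2e-6 · 6870 · -124 = -10.39 mm.
The walls impose strain ε = −(-10.39)/6870 = 1.5128e-03; σ = Eε = 201000 · 1.5128e-03 = 304.1 MPa.
Wall reaction R = σ·A = 304.1·1452 = 441400 N = 441.4 kN.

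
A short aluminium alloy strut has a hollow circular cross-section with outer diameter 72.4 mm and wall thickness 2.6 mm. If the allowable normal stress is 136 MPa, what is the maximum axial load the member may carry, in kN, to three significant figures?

77.5 kN

A = 570.1 mm².
P_max = σ_allow · A = 136 · 570.1 = 77540 N = 77.54 kN.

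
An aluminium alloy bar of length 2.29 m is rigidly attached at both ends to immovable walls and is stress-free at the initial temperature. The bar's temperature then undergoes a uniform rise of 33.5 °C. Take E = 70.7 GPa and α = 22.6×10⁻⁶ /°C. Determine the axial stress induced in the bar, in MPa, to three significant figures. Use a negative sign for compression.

-53.5 MPa

Free thermal expansion αLΔT = 22.6e-6 · 2290 · 33.5 = 1.734 mm.
The walls impose strain ε = −(1.734)/2290 = -7.5710e-04; σ = Eε = 70700 · -7.5710e-04 = -53.53 MPa.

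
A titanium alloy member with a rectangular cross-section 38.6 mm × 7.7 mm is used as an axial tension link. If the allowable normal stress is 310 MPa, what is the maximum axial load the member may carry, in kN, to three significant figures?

A = 297.2 mm².
P_max = σ_allow · A = 310 · 297.2 = 92140 N = 92.14 kN.

92.1 kN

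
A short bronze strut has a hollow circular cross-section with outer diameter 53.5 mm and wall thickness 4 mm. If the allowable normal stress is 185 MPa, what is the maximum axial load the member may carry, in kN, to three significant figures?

115 kN

A = 622 mm².
P_max = σ_allow · A = 185 · 622 = 115100 N = 115.1 kN.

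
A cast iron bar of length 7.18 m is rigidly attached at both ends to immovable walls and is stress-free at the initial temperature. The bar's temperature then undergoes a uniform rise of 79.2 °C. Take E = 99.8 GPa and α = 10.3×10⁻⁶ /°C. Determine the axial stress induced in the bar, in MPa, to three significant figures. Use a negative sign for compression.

Free thermal expansion αLΔT = 10.3e-6 · 7180 · 79.2 = 5.857 mm.
The walls impose strain ε = −(5.857)/7180 = -8.1576e-04; σ = Eε = 99800 · -8.1576e-04 = -81.41 MPa.

-81.4 MPa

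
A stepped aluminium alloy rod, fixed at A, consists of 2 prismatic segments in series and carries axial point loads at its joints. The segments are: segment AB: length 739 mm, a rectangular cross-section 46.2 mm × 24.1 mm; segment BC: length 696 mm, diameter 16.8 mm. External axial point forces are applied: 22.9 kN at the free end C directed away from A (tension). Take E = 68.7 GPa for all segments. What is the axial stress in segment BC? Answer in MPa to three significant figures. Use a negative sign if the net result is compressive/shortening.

103 MPa

Internal axial forces (sectioning from the free end, tension +): N_BC = 22.9 kN, N_AB = 22.9 kN.
A_BC = 221.7 mm².
σ_BC = N_BC/A_BC = 22900/221.7 = 103.3 MPa.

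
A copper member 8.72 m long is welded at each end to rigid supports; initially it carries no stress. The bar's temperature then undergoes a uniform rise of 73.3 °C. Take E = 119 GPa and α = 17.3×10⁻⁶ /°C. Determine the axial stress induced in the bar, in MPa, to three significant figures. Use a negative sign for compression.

-151 MPa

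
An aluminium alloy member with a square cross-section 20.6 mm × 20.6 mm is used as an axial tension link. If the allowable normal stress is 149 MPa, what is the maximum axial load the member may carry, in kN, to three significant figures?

63.2 kN

A = 424.4 mm².
P_max = σ_allow · A = 149 · 424.4 = 63230 N = 63.23 kN.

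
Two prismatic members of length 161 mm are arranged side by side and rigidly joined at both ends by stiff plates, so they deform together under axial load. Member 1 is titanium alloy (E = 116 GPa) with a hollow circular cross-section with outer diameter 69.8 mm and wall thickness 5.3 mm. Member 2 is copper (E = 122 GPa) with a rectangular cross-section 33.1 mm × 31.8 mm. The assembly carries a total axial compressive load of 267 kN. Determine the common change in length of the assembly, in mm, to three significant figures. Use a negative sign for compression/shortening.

-0.170 mm

A_1 = 1074 mm².
A_2 = 1053 mm².
Equal strain + equilibrium ⇒ each member carries load in proportion to AE: A₁E₁ = 124600000 N, A₂E₂ = 128400000 N, ΣAE = 253000000 N.
δ = PL/ΣAE = -267000·161/253000000 = -0.1699 mm.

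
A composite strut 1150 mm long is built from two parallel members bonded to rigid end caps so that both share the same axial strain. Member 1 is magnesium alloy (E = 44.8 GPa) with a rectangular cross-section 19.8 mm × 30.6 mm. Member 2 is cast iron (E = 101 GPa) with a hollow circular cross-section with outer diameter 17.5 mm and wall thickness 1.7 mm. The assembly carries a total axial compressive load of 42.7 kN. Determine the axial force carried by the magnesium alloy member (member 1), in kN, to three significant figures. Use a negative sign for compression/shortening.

-32.5 kN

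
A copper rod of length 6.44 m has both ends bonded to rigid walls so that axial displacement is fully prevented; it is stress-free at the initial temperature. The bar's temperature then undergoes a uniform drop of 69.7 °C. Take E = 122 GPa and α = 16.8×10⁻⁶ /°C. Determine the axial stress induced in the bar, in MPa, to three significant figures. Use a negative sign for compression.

Free thermal expansion αLΔT = 16.8e-6 · 6440 · -69.7 = -7.541 mm.
The walls impose strain ε = −(-7.541)/6440 = 1.1710e-03; σ = Eε = 122000 · 1.1710e-03 = 142.9 MPa.

143 MPa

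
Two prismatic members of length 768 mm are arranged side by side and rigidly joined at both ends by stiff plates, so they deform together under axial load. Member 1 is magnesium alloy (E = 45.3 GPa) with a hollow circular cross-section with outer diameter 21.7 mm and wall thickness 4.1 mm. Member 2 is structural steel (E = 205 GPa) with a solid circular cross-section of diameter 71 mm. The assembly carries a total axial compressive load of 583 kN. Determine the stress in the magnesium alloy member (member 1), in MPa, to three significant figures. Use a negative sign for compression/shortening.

-32.1 MPa

A_1 = 226.7 mm².
A_2 = 3959 mm².
Equal strain + equilibrium ⇒ each member carries load in proportion to AE: A₁E₁ = 10270000 N, A₂E₂ = 811600000 N, ΣAE = 821900000 N.
σ₁ = P·E₁/ΣAE = -583000·45300/821900000 = -32.13 MPa.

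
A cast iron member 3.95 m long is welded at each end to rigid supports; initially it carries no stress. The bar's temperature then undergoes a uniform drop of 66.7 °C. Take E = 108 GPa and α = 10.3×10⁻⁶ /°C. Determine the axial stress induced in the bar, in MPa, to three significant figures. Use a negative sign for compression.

74.2 MPa

Free thermal expansion αLΔT = 10.3e-6 · 3950 · -66.7 = -2.714 mm.
The walls impose strain ε = −(-2.714)/3950 = 6.8701e-04; σ = Eε = 108000 · 6.8701e-04 = 74.2 MPa.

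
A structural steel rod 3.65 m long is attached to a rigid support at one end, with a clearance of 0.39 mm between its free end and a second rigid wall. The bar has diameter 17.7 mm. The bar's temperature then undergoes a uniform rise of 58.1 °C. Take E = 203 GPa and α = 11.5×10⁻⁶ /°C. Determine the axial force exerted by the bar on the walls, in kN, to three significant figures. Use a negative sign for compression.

-28.0 kN

Free thermal expansion αLΔT = 11.5e-6 · 3650 · 58.1 = 2.439 mm.
The walls engage after the gap closes; constrained expansion = 2.439 − 0.39 = 2.049 mm.
The walls impose strain ε = −(2.049)/3650 = -5.6130e-04; σ = Eε = 203000 · -5.6130e-04 = -113.9 MPa.
Wall reaction R = σ·A = -113.9·246.1 = -28040 N = -28.04 kN.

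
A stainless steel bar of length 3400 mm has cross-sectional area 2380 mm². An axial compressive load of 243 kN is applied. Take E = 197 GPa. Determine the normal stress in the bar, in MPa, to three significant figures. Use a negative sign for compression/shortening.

σ = N/A = -243000/2380 = -102.1 MPa.

-102 MPa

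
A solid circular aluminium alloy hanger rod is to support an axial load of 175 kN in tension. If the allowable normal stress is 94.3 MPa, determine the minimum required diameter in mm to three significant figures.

48.6 mm

Required area A ≥ P/σ_allow = 175000/94.3 = 1856 mm².
For a solid circular section, d ≥ √(4A/π) = 48.61 mm.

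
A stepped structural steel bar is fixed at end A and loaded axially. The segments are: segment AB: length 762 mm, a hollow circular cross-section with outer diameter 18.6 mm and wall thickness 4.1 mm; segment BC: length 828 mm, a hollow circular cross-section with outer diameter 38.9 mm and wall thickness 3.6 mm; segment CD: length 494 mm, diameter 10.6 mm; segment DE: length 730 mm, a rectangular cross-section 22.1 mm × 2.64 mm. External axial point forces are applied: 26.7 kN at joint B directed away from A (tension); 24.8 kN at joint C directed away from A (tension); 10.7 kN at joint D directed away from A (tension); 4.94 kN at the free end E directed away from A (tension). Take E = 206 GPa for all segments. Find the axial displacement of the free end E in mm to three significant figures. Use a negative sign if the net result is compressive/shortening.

2.46 mm

Internal axial forces (sectioning from the free end, tension +): N_DE = 4.94 kN, N_CD = 15.64 kN, N_BC = 40.44 kN, N_AB = 67.14 kN.
A_AB = 186.8 mm².
A_BC = 399.2 mm².
A_CD = 88.25 mm².
A_DE = 58.34 mm².
δ_AB = 67140·762/(186.8·206000) = 1.33 mm
δ_BC = 40440·828/(399.2·206000) = 0.4071 mm
δ_CD = 15640·494/(88.25·206000) = 0.425 mm
δ_DE = 4940·730/(58.34·206000) = 0.3 mm
δ = Σδ_i = 2.462 mm.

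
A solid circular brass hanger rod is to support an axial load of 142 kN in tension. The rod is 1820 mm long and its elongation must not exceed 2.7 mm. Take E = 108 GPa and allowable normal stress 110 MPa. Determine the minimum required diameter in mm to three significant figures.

40.5 mm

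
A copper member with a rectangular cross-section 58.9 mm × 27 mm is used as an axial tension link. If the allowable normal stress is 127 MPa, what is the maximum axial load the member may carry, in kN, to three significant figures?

A = 1590 mm².
P_max = σ_allow · A = 127 · 1590 = 202000 N = 202 kN.

202 kN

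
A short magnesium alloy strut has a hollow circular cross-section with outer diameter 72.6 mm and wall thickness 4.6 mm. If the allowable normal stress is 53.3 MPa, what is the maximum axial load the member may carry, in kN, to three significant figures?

A = 982.7 mm².
P_max = σ_allow · A = 53.3 · 982.7 = 52380 N = 52.38 kN.

52.4 kN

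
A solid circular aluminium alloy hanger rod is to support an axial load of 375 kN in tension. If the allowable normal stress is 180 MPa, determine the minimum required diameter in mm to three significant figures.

51.5 mm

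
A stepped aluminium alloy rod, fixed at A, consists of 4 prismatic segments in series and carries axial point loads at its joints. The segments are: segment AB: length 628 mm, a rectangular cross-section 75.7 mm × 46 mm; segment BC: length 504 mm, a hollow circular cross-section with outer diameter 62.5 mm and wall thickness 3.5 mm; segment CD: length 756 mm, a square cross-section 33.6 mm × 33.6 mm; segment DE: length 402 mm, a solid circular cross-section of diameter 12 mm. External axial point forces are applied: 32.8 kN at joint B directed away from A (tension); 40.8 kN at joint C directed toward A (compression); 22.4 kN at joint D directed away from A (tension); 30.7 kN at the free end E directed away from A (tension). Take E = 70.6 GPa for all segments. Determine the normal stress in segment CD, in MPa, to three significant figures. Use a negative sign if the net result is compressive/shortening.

Internal axial forces (sectioning from the free end, tension +): N_DE = 30.7 kN, N_CD = 53.1 kN, N_BC = 12.3 kN, N_AB = 45.1 kN.
A_CD = 1129 mm².
σ_CD = N_CD/A_CD = 53100/1129 = 47.03 MPa.

47.0 MPa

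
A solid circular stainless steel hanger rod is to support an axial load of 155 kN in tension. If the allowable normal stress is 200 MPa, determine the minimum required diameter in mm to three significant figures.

31.4 mm

Required area A ≥ P/σ_allow = 155000/200 = 775 mm².
For a solid circular section, d ≥ √(4A/π) = 31.41 mm.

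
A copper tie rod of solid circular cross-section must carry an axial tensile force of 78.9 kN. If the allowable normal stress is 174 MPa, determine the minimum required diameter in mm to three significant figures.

24.0 mm

Required area A ≥ P/σ_allow = 78900/174 = 453.4 mm².
For a solid circular section, d ≥ √(4A/π) = 24.03 mm.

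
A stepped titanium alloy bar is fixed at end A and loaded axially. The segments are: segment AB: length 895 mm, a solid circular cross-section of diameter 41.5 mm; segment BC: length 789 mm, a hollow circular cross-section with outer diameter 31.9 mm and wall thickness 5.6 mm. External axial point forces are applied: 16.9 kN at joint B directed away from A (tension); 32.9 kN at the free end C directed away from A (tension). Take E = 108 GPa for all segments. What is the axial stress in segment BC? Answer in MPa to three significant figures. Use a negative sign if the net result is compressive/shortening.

71.1 MPa

Internal axial forces (sectioning from the free end, tension +): N_BC = 32.9 kN, N_AB = 49.8 kN.
A_BC = 462.7 mm².
σ_BC = N_BC/A_BC = 32900/462.7 = 71.11 MPa.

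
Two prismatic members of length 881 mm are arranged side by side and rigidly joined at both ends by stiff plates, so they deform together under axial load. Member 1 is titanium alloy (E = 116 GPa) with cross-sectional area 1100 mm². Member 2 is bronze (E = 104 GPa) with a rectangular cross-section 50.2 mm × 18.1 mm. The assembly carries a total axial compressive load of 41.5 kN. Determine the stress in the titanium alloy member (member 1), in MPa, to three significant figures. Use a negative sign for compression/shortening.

A_2 = 908.6 mm².
Equal strain + equilibrium ⇒ each member carries load in proportion to AE: A₁E₁ = 127600000 N, A₂E₂ = 94500000 N, ΣAE = 222100000 N.
σ₁ = P·E₁/ΣAE = -41500·116000/222100000 = -21.68 MPa.

-21.7 MPa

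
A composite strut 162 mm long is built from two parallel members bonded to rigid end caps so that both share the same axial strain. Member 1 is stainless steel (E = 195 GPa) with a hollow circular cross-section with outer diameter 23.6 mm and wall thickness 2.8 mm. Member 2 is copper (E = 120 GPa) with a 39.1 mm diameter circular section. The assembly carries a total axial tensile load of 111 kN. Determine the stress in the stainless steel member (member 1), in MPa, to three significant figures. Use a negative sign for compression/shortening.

120 MPa

A_1 = 183 mm².
A_2 = 1201 mm².
Equal strain + equilibrium ⇒ each member carries load in proportion to AE: A₁E₁ = 35680000 N, A₂E₂ = 144100000 N, ΣAE = 179800000 N.
σ₁ = P·E₁/ΣAE = 111000·195000/179800000 = 120.4 MPa.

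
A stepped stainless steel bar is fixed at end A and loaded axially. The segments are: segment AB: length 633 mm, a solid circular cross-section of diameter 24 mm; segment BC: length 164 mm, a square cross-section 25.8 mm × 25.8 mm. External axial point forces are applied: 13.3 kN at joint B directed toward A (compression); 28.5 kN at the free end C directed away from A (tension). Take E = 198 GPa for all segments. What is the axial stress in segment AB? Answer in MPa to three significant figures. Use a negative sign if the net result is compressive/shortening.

33.6 MPa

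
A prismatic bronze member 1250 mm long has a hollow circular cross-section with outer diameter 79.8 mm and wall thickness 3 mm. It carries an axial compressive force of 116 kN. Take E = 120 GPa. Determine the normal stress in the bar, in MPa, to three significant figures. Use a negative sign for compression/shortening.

A = 723.8 mm².
σ = N/A = -116000/723.8 = -160.3 MPa.

-160 MPa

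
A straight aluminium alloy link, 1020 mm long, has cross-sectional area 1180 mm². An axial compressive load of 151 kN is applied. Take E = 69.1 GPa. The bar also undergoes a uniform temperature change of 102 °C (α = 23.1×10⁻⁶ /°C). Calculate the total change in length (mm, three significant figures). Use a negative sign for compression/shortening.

0.514 mm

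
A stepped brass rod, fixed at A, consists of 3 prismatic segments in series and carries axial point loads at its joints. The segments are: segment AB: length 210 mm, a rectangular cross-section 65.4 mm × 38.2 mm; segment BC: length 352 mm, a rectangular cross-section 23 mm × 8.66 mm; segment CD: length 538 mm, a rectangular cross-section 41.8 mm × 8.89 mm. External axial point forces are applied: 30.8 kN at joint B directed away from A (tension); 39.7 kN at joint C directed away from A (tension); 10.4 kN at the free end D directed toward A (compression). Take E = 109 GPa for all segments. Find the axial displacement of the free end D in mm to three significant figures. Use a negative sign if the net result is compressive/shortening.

Internal axial forces (sectioning from the free end, tension +): N_CD = -10.4 kN, N_BC = 29.3 kN, N_AB = 60.1 kN.
A_AB = 2498 mm².
A_BC = 199.2 mm².
A_CD = 371.6 mm².
δ_AB = 60100·210/(2498·109000) = 0.04635 mm
δ_BC = 29300·352/(199.2·109000) = 0.475 mm
δ_CD = -10400·538/(371.6·109000) = -0.1381 mm
δ = Σδ_i = 0.3833 mm.

0.383 mm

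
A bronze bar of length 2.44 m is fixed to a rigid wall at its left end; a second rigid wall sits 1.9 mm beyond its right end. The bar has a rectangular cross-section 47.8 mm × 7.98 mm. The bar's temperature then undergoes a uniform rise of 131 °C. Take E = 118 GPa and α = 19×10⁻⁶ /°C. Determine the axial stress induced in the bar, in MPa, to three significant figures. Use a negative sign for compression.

-202 MPa

Free thermal expansion αLΔT = 19e-6 · 2440 · 131 = 6.073 mm.
The walls engage after the gap closes; constrained expansion = 6.073 − 1.9 = 4.173 mm.
The walls impose strain ε = −(4.173)/2440 = -1.7103e-03; σ = Eε = 118000 · -1.7103e-03 = -201.8 MPa.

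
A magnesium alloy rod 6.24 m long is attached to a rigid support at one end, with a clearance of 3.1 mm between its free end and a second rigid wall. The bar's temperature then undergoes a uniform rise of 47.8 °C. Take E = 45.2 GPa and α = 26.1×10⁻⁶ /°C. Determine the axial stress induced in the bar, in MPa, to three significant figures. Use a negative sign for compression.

Free thermal expansion αLΔT = 26.1e-6 · 6240 · 47.8 = 7.785 mm.
The walls engage after the gap closes; constrained expansion = 7.785 − 3.1 = 4.685 mm.
The walls impose strain ε = −(4.685)/6240 = -7.5079e-04; σ = Eε = 45200 · -7.5079e-04 = -33.94 MPa.

-33.9 MPa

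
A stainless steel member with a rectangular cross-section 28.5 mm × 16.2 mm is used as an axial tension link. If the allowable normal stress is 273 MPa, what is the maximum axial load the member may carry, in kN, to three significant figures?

A = 461.7 mm².
P_max = σ_allow · A = 273 · 461.7 = 126000 N = 126 kN.

126 kN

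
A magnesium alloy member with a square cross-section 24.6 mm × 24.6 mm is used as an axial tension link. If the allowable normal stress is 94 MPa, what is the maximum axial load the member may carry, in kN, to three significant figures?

A = 605.2 mm².
P_max = σ_allow · A = 94 · 605.2 = 56890 N = 56.89 kN.

56.9 kN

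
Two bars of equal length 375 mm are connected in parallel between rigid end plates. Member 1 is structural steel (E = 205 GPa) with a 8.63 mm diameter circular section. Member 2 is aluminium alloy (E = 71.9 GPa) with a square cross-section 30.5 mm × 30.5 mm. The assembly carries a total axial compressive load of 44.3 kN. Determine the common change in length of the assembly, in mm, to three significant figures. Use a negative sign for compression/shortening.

-0.211 mm

A_1 = 58.49 mm².
A_2 = 930.2 mm².
Equal strain + equilibrium ⇒ each member carries load in proportion to AE: A₁E₁ = 11990000 N, A₂E₂ = 66880000 N, ΣAE = 78880000 N.
δ = PL/ΣAE = -44300·375/78880000 = -0.2106 mm.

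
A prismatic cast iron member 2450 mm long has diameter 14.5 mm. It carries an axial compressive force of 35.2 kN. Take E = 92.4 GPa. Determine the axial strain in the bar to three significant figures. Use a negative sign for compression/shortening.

-0.00231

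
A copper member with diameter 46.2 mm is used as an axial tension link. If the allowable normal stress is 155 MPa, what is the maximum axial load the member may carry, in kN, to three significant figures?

260 kN

A = 1676 mm².
P_max = σ_allow · A = 155 · 1676 = 259800 N = 259.8 kN.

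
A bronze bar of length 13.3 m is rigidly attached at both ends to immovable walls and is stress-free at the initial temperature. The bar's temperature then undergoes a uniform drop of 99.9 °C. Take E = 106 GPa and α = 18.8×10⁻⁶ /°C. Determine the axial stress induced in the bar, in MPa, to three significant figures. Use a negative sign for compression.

199 MPa

Free thermal expansion αLΔT = 18.8e-6 · 13300 · -99.9 = -24.98 mm.
The walls impose strain ε = −(-24.98)/13300 = 1.8781e-03; σ = Eε = 106000 · 1.8781e-03 = 199.1 MPa.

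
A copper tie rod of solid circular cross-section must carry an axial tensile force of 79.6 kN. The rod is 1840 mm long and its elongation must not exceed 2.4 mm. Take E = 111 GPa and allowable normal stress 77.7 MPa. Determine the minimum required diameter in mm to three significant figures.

36.1 mm

Required area A ≥ P/σ_allow = 79600/77.7 = 1024 mm².
For a solid circular section, d ≥ √(4A/π) = 36.12 mm.
Elongation limit: A ≥ PL/(Eδ_allow) = 79600·1840/(111000·2.4) = 549.8 mm² ⇒ d ≥ 26.46 mm.
The stress limit governs.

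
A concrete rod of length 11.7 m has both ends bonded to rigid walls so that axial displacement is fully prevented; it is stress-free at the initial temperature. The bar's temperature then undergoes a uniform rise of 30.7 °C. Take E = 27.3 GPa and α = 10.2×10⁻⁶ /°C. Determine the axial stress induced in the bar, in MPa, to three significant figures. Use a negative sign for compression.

-8.55 MPa

Free thermal expansion αLΔT = 10.2e-6 · 11700 · 30.7 = 3.664 mm.
The walls impose strain ε = −(3.664)/11700 = -3.1314e-04; σ = Eε = 27300 · -3.1314e-04 = -8.549 MPa.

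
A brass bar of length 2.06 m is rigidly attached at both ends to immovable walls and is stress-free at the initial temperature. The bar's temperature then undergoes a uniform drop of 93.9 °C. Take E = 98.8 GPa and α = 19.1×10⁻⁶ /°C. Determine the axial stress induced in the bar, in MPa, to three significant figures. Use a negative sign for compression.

177 MPa

Free thermal expansion αLΔT = 19.1e-6 · 2060 · -93.9 = -3.695 mm.
The walls impose strain ε = −(-3.695)/2060 = 1.7935e-03; σ = Eε = 98800 · 1.7935e-03 = 177.2 MPa.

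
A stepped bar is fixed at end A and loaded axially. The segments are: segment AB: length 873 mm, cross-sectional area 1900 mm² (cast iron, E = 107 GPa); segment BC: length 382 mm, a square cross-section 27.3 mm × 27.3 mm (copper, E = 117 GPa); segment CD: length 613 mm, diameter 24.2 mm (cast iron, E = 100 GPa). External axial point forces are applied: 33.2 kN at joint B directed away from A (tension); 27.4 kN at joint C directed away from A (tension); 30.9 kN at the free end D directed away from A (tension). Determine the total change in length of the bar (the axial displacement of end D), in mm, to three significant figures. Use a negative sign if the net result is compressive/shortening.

Internal axial forces (sectioning from the free end, tension +): N_CD = 30.9 kN, N_BC = 58.3 kN, N_AB = 91.5 kN.
A_BC = 745.3 mm².
A_CD = 460 mm².
δ_AB = 91500·873/(1900·107000) = 0.3929 mm
δ_BC = 58300·382/(745.3·117000) = 0.2554 mm
δ_CD = 30900·613/(460·100000) = 0.4118 mm
δ = Σδ_i = 1.06 mm.

1.06 mm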